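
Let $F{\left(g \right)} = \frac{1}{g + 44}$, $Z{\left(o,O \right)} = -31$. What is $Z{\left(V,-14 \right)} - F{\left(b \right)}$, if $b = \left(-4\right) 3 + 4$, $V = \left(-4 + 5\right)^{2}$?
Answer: $- \frac{1117}{36} \approx -31.028$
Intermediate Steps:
$V = 1$ ($V = 1^{2} = 1$)
$b = -8$ ($b = -12 + 4 = -8$)
$F{\left(g \right)} = \frac{1}{44 + g}$
$Z{\left(V,-14 \right)} - F{\left(b \right)} = -31 - \frac{1}{44 - 8} = -31 - \frac{1}{36} = - \frac{1117}{36}$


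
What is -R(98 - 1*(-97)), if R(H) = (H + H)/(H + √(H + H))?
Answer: -390/193 + 2*√390/193 ≈ -1.8161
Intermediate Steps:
R(H) = 2*H/(H + √2*√H) (R(H) = (2*H)/(H + √(2*H)) = (2*H)/(H + √2*√H) = 2*H/(H + √2*√H))
-R(98 - 1*(-97)) = -2*(98 - 1*(-97))/((98 - 1*(-97)) + √2*√(98 - 1*(-97))) = -2*(98 + 97)/((98 + 97) + √2*√(98 + 97)) = -2*195/(195 + √2*√195) = -2*195/(195 + √390) = -390/(195 + √390)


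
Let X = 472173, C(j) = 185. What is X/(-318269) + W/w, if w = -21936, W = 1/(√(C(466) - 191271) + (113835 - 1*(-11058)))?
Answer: -53854109371098010899/36300452442670322480 + I*√191086/342167654807760 ≈ -1.4836 + 1.2775e-12*I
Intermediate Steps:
W = 1/(124893 + I*√191086) (W = 1/(√(185 - 191271) + (113835 - 1*(-11058))) = 1/(√(-191086) + (113835 + 11058)) = 1/(I*√191086 + 124893) = 1/(124893 + I*√191086) ≈ 8.0068e-6 - 2.802e-8*I)
X/(-318269) + W/w = 472173/(-318269) + (124893/15598452535 - I*√191086/15598452535)/(-21936) = 472173*(-1/318269) + (124893/15598452535 - I*√191086/15598452535)*(-1/21936) = -472173/318269 + (-41631/114055884935920 + I*√191086/342167654807760) = -53854109371098010899/36300452442670322480 + I*√191086/342167654807760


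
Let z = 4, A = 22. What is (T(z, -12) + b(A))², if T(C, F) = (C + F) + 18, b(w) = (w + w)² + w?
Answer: 3873024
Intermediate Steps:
b(w) = w + 4*w² (b(w) = (2*w)² + w = 4*w² + w = w + 4*w²)
T(C, F) = 18 + C + F
(T(z, -12) + b(A))² = ((18 + 4 - 12) + 22*(1 + 4*22))² = (10 + 22*(1 + 88))² = (10 + 22*89)² = (10 + 1958)² = 1968² = 3873024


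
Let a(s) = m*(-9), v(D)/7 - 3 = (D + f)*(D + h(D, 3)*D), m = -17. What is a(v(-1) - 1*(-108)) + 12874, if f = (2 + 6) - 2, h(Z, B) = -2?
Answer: 13027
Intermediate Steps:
f = 6 (f = 8 - 2 = 6)
v(D) = 21 - 7*D*(6 + D) (v(D) = 21 + 7*((D + 6)*(D - 2*D)) = 21 + 7*((6 + D)*(-D)) = 21 + 7*(-D*(6 + D)) = 21 - 7*D*(6 + D))
a(s) = 153 (a(s) = -17*(-9) = 153)
a(v(-1) - 1*(-108)) + 12874 = 153 + 12874 = 13027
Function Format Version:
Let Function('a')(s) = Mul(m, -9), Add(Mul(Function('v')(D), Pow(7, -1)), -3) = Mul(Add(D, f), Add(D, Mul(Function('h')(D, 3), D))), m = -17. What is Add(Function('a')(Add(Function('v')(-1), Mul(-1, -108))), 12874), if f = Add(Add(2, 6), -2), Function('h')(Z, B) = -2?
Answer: 13027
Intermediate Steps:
f = 6 (f = Add(8, -2) = 6)
Function('v')(D) = Add(21, Mul(-7, D, Add(6, D))) (Function('v')(D) = Add(21, Mul(7, Mul(Add(D, 6), Add(D, Mul(-2, D))))) = Add(21, Mul(7, Mul(Add(6, D), Mul(-1, D)))) = Add(21, Mul(7, Mul(-1, D, Add(6, D)))) = Add(21, Mul(-7, D, Add(6, D))))
Function('a')(s) = 153 (Function('a')(s) = Mul(-17, -9) = 153)
Add(Function('a')(Add(Function('v')(-1), Mul(-1, -108))), 12874) = Add(153, 12874) = 13027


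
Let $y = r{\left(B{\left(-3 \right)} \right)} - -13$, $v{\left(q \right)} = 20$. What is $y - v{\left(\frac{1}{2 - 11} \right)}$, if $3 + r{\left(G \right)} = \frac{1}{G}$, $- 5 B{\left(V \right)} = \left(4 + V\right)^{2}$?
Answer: $-15$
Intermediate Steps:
$B{\left(V \right)} = - \frac{\left(4 + V\right)^{2}}{5}$
$r{\left(G \right)} = -3 + \frac{1}{G}$
$y = 5$ ($y = \left(-3 + \frac{1}{\left(- \frac{1}{5}\right) \left(4 - 3\right)^{2}}\right) - -13 = \left(-3 + \frac{1}{\left(- \frac{1}{5}\right) 1^{2}}\right) + 13 = \left(-3 + \frac{1}{\left(- \frac{1}{5}\right) 1}\right) + 13 = \left(-3 + \frac{1}{- \frac{1}{5}}\right) + 13 = \left(-3 - 5\right) + 13 = -8 + 13 = 5$)
$y - v{\left(\frac{1}{2 - 11} \right)} = 5 - 20 = -15$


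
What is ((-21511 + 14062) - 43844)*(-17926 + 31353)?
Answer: -688711111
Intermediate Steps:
((-21511 + 14062) - 43844)*(-17926 + 31353) = (-7449 - 43844)*13427 = -51293*13427 = -688711111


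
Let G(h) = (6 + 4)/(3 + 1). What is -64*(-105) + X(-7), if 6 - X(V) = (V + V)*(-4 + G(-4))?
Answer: 6705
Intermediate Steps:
G(h) = 5/2 (G(h) = 10/4 = 10*(¼) = 5/2)
X(V) = 6 + 3*V (X(V) = 6 - (V + V)*(-4 + 5/2) = 6 - 2*V*(-3)/2 = 6 - (-3)*V = 6 + 3*V)
-64*(-105) + X(-7) = -64*(-105) + (6 + 3*(-7)) = 6720 + (6 - 21) = 6720 - 15 = 6705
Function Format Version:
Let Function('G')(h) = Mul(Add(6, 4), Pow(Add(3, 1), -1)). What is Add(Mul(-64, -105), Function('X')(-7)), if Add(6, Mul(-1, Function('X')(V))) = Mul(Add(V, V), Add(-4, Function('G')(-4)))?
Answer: 6705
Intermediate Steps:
Function('G')(h) = Rational(5, 2) (Function('G')(h) = Mul(10, Pow(4, -1)) = Mul(10, Rational(1, 4)) = Rational(5, 2))
Function('X')(V) = Add(6, Mul(3, V)) (Function('X')(V) = Add(6, Mul(-1, Mul(Add(V, V), Add(-4, Rational(5, 2))))) = Add(6, Mul(-1, Mul(Mul(2, V), Rational(-3, 2)))) = Add(6, Mul(-1, Mul(-3, V))) = Add(6, Mul(3, V)))
Add(Mul(-64, -105), Function('X')(-7)) = Add(Mul(-64, -105), Add(6, Mul(3, -7))) = Add(6720, Add(6, -21)) = Add(6720, -15) = 6705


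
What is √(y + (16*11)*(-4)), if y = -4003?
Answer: 3*I*√523 ≈ 68.608*I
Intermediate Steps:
√(y + (16*11)*(-4)) = √(-4003 + (16*11)*(-4)) = √(-4003 + 176*(-4)) = √(-4003 - 704) = √(-4707) = 3*I*√523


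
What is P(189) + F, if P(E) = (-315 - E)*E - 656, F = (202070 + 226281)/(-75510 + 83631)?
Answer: -778473001/8121 ≈ -95859.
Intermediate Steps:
F = 428351/8121 ≈ 52.746
P(E) = -656 + E*(-315 - E) (P(E) = E*(-315 - E) - 656 = -656 + E*(-315 - E))
P(189) + F = (-656 - 1*189² - 315*189) + 428351/8121 = (-656 - 1*35721 - 59535) + 428351/8121 = (-656 - 35721 - 59535) + 428351/8121 = -95912 + 428351/8121 = -778473001/8121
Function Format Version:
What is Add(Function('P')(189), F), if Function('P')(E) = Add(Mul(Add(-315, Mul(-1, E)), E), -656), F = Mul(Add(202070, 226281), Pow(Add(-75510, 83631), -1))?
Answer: Rational(-778473001, 8121) ≈ -95859.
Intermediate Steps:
F = Rational(428351, 8121) (F = Mul(428351, Pow(8121, -1)) = Mul(428351, Rational(1, 8121)) = Rational(428351, 8121) ≈ 52.746)
Function('P')(E) = Add(-656, Mul(E, Add(-315, Mul(-1, E)))) (Function('P')(E) = Add(Mul(E, Add(-315, Mul(-1, E))), -656) = Add(-656, Mul(E, Add(-315, Mul(-1, E)))))
Add(Function('P')(189), F) = Add(Add(-656, Mul(-1, Pow(189, 2)), Mul(-315, 189)), Rational(428351, 8121)) = Add(Add(-656, Mul(-1, 35721), -59535), Rational(428351, 8121)) = Add(Add(-656, -35721, -59535), Rational(428351, 8121)) = Add(-95912, Rational(428351, 8121)) = Rational(-778473001, 8121)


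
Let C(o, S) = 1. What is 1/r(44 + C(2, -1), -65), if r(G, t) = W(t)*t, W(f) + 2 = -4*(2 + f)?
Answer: -1/16250 ≈ -6.1538e-5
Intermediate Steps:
W(f) = -10 - 4*f (W(f) = -2 - 4*(2 + f) = -2 + (-8 - 4*f) = -10 - 4*f)
r(G, t) = t*(-10 - 4*t) (r(G, t) = (-10 - 4*t)*t = t*(-10 - 4*t))
1/r(44 + C(2, -1), -65) = 1/(-2*(-65)*(5 + 2*(-65))) = 1/(-2*(-65)*(5 - 130)) = 1/(-2*(-65)*(-125)) = 1/(-16250) = -1/16250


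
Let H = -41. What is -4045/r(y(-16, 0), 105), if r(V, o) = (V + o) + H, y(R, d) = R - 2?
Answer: -4045/46 ≈ -87.935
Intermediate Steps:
y(R, d) = -2 + R
r(V, o) = -41 + V + o (r(V, o) = (V + o) - 41 = -41 + V + o)
-4045/r(y(-16, 0), 105) = -4045/(-41 + (-2 - 16) + 105) = -4045/(-41 - 18 + 105) = -4045/46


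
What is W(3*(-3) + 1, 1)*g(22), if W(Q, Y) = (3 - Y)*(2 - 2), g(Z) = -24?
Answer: 0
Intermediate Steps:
W(Q, Y) = 0 (W(Q, Y) = (3 - Y)*0 = 0)
W(3*(-3) + 1, 1)*g(22) = 0*(-24) = 0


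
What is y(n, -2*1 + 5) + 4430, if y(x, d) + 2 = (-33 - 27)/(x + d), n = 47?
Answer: 22134/5 ≈ 4426.8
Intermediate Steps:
y(x, d) = -2 - 60/(d + x) (y(x, d) = -2 + (-33 - 27)/(x + d) = -2 - 60/(d + x))
y(n, -2*1 + 5) + 4430 = 2*(-30 - (-2*1 + 5) - 1*47)/((-2*1 + 5) + 47) + 4430 = 2*(-30 - (-2 + 5) - 47)/((-2 + 5) + 47) + 4430 = 2*(-30 - 1*3 - 47)/(3 + 47) + 4430 = 2*(-30 - 3 - 47)/50 + 4430 = 2*(1/50)*(-80) + 4430 = -16/5 + 4430 = 22134/5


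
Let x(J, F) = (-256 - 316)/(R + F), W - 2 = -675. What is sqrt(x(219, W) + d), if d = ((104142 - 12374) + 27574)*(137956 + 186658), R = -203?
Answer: sqrt(1858013168179785)/219 ≈ 1.9683e+5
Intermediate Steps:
W = -673 (W = 2 - 675 = -673)
x(J, F) = -572/(-203 + F) (x(J, F) = (-256 - 316)/(-203 + F) = -572/(-203 + F))
d = 38740083988 (d = (91768 + 27574)*324614 = 119342*324614 = 38740083988)
sqrt(x(219, W) + d) = sqrt(-572/(-203 - 673) + 38740083988) = sqrt(-572/(-876) + 38740083988) = sqrt(-572*(-1/876) + 38740083988) = sqrt(143/219 + 38740083988) = sqrt(8484078393515/219) = sqrt(1858013168179785)/219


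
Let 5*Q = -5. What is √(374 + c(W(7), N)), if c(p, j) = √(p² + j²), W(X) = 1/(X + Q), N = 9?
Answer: √(13464 + 6*√2917)/6 ≈ 19.570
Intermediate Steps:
Q = -1 (Q = (⅕)*(-5) = -1)
W(X) = 1/(-1 + X) (W(X) = 1/(X - 1) = 1/(-1 + X))
c(p, j) = √(j² + p²)
√(374 + c(W(7), N)) = √(374 + √(9² + (1/(-1 + 7))²)) = √(374 + √(81 + (1/6)²)) = √(374 + √(81 + (⅙)²)) = √(374 + √(81 + 1/36)) = √(374 + √(2917/36)) = √(374 + √2917/6)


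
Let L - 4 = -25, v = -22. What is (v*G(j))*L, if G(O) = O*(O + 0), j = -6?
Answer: 16632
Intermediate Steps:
L = -21 (L = 4 - 25 = -21)
G(O) = O² (G(O) = O*O = O²)
(v*G(j))*L = -22*(-6)²*(-21) = -22*36*(-21) = -792*(-21) = 16632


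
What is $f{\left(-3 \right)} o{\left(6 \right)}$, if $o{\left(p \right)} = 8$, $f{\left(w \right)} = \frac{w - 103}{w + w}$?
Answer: $\frac{424}{3} \approx 141.33$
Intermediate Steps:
$f{\left(w \right)} = \frac{-103 + w}{2 w}$
$f{\left(-3 \right)} o{\left(6 \right)} = \frac{-103 - 3}{2 \left(-3\right)} 8 = \frac{1}{2} \left(- \frac{1}{3}\right) \left(-106\right) 8 = \frac{53}{3} \cdot 8 = \frac{424}{3}$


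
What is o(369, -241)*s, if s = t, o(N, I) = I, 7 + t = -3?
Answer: 2410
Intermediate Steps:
t = -10 (t = -7 - 3 = -10)
s = -10
o(369, -241)*s = -241*(-10) = 2410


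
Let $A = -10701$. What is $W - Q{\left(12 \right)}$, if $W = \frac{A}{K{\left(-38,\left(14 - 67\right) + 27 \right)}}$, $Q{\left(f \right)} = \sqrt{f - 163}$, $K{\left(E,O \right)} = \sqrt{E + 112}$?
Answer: $- \frac{10701 \sqrt{74}}{74} - i \sqrt{151} \approx -1244.0 - 12.288 i$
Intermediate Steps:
$K{\left(E,O \right)} = \sqrt{112 + E}$
$Q{\left(f \right)} = \sqrt{-163 + f}$
$W = - \frac{10701 \sqrt{74}}{74}$ ($W = - \frac{10701}{\sqrt{112 - 38}} = - \frac{10701}{\sqrt{74}} = - 10701 \frac{\sqrt{74}}{74} = - \frac{10701 \sqrt{74}}{74} \approx -1244.0$)
$W - Q{\left(12 \right)} = - \frac{10701 \sqrt{74}}{74} - \sqrt{-163 + 12} = - \frac{10701 \sqrt{74}}{74} - \sqrt{-151} = - \frac{10701 \sqrt{74}}{74} - i \sqrt{151}$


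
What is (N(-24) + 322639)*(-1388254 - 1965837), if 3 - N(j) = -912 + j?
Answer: -1085310057598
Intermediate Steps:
N(j) = 915 - j (N(j) = 3 - (-912 + j) = 3 + (912 - j) = 915 - j)
(N(-24) + 322639)*(-1388254 - 1965837) = ((915 - 1*(-24)) + 322639)*(-1388254 - 1965837) = ((915 + 24) + 322639)*(-3354091) = (939 + 322639)*(-3354091) = 323578*(-3354091) = -1085310057598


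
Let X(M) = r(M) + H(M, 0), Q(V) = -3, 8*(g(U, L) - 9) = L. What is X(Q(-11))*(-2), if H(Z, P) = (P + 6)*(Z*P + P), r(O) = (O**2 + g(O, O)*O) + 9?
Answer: 63/4 ≈ 15.750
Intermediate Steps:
g(U, L) = 9 + L/8
r(O) = 9 + O**2 + O*(9 + O/8) (r(O) = (O**2 + (9 + O/8)*O) + 9 = (O**2 + O*(9 + O/8)) + 9 = 9 + O**2 + O*(9 + O/8))
H(Z, P) = (6 + P)*(P + P*Z) (H(Z, P) = (6 + P)*(P*Z + P) = (6 + P)*(P + P*Z))
X(M) = 9 + 9*M + 9*M**2/8 (X(M) = (9 + 9*M + 9*M**2/8) + 0*(6 + 0 + 6*M + 0*M) = (9 + 9*M + 9*M**2/8) + 0*(6 + 0 + 6*M + 0) = (9 + 9*M + 9*M**2/8) + 0*(6 + 6*M) = (9 + 9*M + 9*M**2/8) + 0 = 9 + 9*M + 9*M**2/8)
X(Q(-11))*(-2) = (9 + 9*(-3) + (9/8)*(-3)**2)*(-2) = (9 - 27 + (9/8)*9)*(-2) = (9 - 27 + 81/8)*(-2) = -63/8*(-2) = 63/4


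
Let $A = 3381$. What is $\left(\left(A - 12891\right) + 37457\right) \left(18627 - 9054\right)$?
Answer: $267536631$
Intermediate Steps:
$\left(\left(A - 12891\right) + 37457\right) \left(18627 - 9054\right) = \left(\left(3381 - 12891\right) + 37457\right) \left(18627 - 9054\right) = \left(-9510 + 37457\right) 9573 = 27947 \cdot 9573 = 267536631$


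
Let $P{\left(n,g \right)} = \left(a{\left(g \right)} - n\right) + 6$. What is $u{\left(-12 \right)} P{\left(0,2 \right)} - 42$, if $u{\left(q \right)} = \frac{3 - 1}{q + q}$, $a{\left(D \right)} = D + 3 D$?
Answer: $- \frac{259}{6} \approx -43.167$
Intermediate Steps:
$a{\left(D \right)} = 4 D$
$u{\left(q \right)} = \frac{1}{q}$ ($u{\left(q \right)} = \frac{2}{2 q} = 2 \frac{1}{2 q} = \frac{1}{q}$)
$P{\left(n,g \right)} = 6 - n + 4 g$ ($P{\left(n,g \right)} = \left(4 g - n\right) + 6 = \left(- n + 4 g\right) + 6 = 6 - n + 4 g$)
$u{\left(-12 \right)} P{\left(0,2 \right)} - 42 = \frac{6 - 0 + 4 \cdot 2}{-12} - 42 = - \frac{6 + 0 + 8}{12} - 42 = \left(- \frac{1}{12}\right) 14 - 42 = - \frac{7}{6} - 42 = - \frac{259}{6}$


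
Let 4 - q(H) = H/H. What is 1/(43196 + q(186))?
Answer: 1/43199 ≈ 2.3149e-5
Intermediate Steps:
q(H) = 3 (q(H) = 4 - H/H = 4 - 1*1 = 4 - 1 = 3)
1/(43196 + q(186)) = 1/(43196 + 3) = 1/43199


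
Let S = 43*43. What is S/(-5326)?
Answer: -1849/5326 ≈ -0.34716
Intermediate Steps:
S = 1849
S/(-5326) = 1849/(-5326) = 1849*(-1/5326) = -1849/5326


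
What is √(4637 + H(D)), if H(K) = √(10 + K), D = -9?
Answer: √4638 ≈ 68.103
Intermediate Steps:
√(4637 + H(D)) = √(4637 + √(10 - 9)) = √(4637 + √1) = √(4637 + 1) = √4638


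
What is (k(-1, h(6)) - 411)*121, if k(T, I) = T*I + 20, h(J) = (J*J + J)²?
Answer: -260755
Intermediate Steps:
h(J) = (J + J²)² (h(J) = (J² + J)² = (J + J²)²)
k(T, I) = 20 + I*T (k(T, I) = I*T + 20 = 20 + I*T)
(k(-1, h(6)) - 411)*121 = ((20 + (6²*(1 + 6)²)*(-1)) - 411)*121 = ((20 + (36*7²)*(-1)) - 411)*121 = ((20 + (36*49)*(-1)) - 411)*121 = ((20 + 1764*(-1)) - 411)*121 = ((20 - 1764) - 411)*121 = (-1744 - 411)*121 = -2155*121 = -260755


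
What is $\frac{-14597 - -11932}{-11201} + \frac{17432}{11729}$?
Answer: $\frac{226513617}{131376529} \approx 1.7242$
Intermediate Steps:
$\frac{-14597 - -11932}{-11201} + \frac{17432}{11729} = \left(-14597 + 11932\right) \left(- \frac{1}{11201}\right) + 17432 \cdot \frac{1}{11729} = \left(-2665\right) \left(- \frac{1}{11201}\right) + \frac{17432}{11729} = \frac{2665}{11201} + \frac{17432}{11729} = \frac{226513617}{131376529}$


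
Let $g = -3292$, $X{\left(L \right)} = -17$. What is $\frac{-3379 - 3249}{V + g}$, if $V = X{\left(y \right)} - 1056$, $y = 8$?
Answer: $\frac{6628}{4365} \approx 1.5184$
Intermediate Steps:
$V = -1073$ ($V = -17 - 1056 = -1073$)
$\frac{-3379 - 3249}{V + g} = \frac{-3379 - 3249}{-1073 - 3292} = - \frac{6628}{-4365} = \left(-6628\right) \left(- \frac{1}{4365}\right) = \frac{6628}{4365}$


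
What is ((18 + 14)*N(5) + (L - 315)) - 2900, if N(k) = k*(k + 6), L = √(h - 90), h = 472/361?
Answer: -1455 + I*√32018/19 ≈ -1455.0 + 9.4177*I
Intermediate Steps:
h = 472/361 (h = 472*(1/361) = 472/361 ≈ 1.3075)
L = I*√32018/19 (L = √(472/361 - 90) = √(-32018/361) = I*√32018/19 ≈ 9.4177*I)
N(k) = k*(6 + k)
((18 + 14)*N(5) + (L - 315)) - 2900 = ((18 + 14)*(5*(6 + 5)) + (I*√32018/19 - 315)) - 2900 = (32*(5*11) + (-315 + I*√32018/19)) - 2900 = (32*55 + (-315 + I*√32018/19)) - 2900 = (1760 + (-315 + I*√32018/19)) - 2900 = (1445 + I*√32018/19) - 2900 = -1455 + I*√32018/19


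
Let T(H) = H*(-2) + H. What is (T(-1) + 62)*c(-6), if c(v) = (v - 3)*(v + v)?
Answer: 6804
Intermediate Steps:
T(H) = -H (T(H) = -2*H + H = -H)
c(v) = 2*v*(-3 + v) (c(v) = (-3 + v)*(2*v) = 2*v*(-3 + v))
(T(-1) + 62)*c(-6) = (-1*(-1) + 62)*(2*(-6)*(-3 - 6)) = (1 + 62)*(2*(-6)*(-9)) = 63*108 = 6804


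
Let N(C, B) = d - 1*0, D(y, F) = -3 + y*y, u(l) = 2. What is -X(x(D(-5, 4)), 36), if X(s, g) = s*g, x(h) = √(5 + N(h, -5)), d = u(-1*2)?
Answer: -36*√7 ≈ -95.247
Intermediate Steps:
D(y, F) = -3 + y²
d = 2
N(C, B) = 2 (N(C, B) = 2 - 1*0 = 2 + 0 = 2)
x(h) = √7 (x(h) = √(5 + 2) = √7)
X(s, g) = g*s
-X(x(D(-5, 4)), 36) = -36*√7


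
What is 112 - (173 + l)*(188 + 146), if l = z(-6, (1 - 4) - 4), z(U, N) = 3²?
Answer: -60676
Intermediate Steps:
z(U, N) = 9
l = 9
112 - (173 + l)*(188 + 146) = 112 - (173 + 9)*(188 + 146) = 112 - 182*334 = 112 - 1*60788 = 112 - 60788 = -60676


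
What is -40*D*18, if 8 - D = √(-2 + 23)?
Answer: -5760 + 720*√21 ≈ -2460.5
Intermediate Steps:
D = 8 - √21 (D = 8 - √(-2 + 23) = 8 - √21 ≈ 3.4174)
-40*D*18 = -40*(8 - √21)*18 = (-320 + 40*√21)*18 = -5760 + 720*√21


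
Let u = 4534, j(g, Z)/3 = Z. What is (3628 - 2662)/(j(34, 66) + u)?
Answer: 69/338 ≈ 0.20414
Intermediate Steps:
j(g, Z) = 3*Z
(3628 - 2662)/(j(34, 66) + u) = (3628 - 2662)/(3*66 + 4534) = 966/(198 + 4534) = 966/4732 = 966*(1/4732) = 69/338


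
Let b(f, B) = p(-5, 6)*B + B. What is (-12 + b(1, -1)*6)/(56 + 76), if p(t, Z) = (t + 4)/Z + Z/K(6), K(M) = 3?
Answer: -29/132 ≈ -0.21970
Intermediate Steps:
p(t, Z) = Z/3 + (4 + t)/Z (p(t, Z) = (t + 4)/Z + Z/3 = (4 + t)/Z + Z*(⅓) = (4 + t)/Z + Z/3 = Z/3 + (4 + t)/Z)
b(f, B) = 17*B/6 (b(f, B) = ((4 - 5 + (⅓)*6²)/6)*B + B = ((4 - 5 + (⅓)*36)/6)*B + B = ((4 - 5 + 12)/6)*B + B = ((⅙)*11)*B + B = 11*B/6 + B = 17*B/6)
(-12 + b(1, -1)*6)/(56 + 76) = (-12 + ((17/6)*(-1))*6)/(56 + 76) = (-12 - 17/6*6)/132 = (-12 - 17)*(1/132) = -29*1/132 = -29/132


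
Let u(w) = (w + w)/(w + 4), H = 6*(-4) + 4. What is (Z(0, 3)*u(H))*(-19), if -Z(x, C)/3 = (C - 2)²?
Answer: 285/2 ≈ 142.50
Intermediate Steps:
Z(x, C) = -3*(-2 + C)² (Z(x, C) = -3*(C - 2)² = -3*(-2 + C)²)
H = -20 (H = -24 + 4 = -20)
u(w) = 2*w/(4 + w) (u(w) = (2*w)/(4 + w) = 2*w/(4 + w))
(Z(0, 3)*u(H))*(-19) = ((-3*(-2 + 3)²)*(2*(-20)/(4 - 20)))*(-19) = ((-3*1²)*(2*(-20)/(-16)))*(-19) = ((-3*1)*(2*(-20)*(-1/16)))*(-19) = -3*5/2*(-19) = -15/2*(-19) = 285/2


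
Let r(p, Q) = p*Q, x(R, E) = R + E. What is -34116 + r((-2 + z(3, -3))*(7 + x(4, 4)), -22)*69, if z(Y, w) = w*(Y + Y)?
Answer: 421284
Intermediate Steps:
x(R, E) = E + R
z(Y, w) = 2*Y*w (z(Y, w) = w*(2*Y) = 2*Y*w)
r(p, Q) = Q*p
-34116 + r((-2 + z(3, -3))*(7 + x(4, 4)), -22)*69 = -34116 - 22*(-2 + 2*3*(-3))*(7 + (4 + 4))*69 = -34116 - 22*(-2 - 18)*(7 + 8)*69 = -34116 - (-440)*15*69 = -34116 - 22*(-300)*69 = -34116 + 6600*69 = -34116 + 455400 = 421284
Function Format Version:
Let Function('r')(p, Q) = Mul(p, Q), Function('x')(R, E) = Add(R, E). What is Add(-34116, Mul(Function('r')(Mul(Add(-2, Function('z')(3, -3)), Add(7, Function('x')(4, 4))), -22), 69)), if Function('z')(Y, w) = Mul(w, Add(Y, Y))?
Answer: 421284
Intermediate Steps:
Function('x')(R, E) = Add(E, R)
Function('z')(Y, w) = Mul(2, Y, w) (Function('z')(Y, w) = Mul(w, Mul(2, Y)) = Mul(2, Y, w))
Function('r')(p, Q) = Mul(Q, p)
Add(-34116, Mul(Function('r')(Mul(Add(-2, Function('z')(3, -3)), Add(7, Function('x')(4, 4))), -22), 69)) = Add(-34116, Mul(Mul(-22, Mul(Add(-2, Mul(2, 3, -3)), Add(7, Add(4, 4)))), 69)) = Add(-34116, Mul(Mul(-22, Mul(Add(-2, -18), Add(7, 8))), 69)) = Add(-34116, Mul(Mul(-22, Mul(-20, 15)), 69)) = Add(-34116, Mul(Mul(-22, -300), 69)) = Add(-34116, Mul(6600, 69)) = Add(-34116, 455400) = 421284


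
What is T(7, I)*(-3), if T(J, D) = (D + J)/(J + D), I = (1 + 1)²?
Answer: -3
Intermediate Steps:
I = 4 (I = 2² = 4)
T(J, D) = 1 (T(J, D) = (D + J)/(D + J) = 1)
T(7, I)*(-3) = 1*(-3) = -3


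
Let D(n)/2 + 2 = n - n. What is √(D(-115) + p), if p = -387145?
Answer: 7*I*√7901 ≈ 622.21*I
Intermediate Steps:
D(n) = -4 (D(n) = -4 + 2*(n - n) = -4 + 2*0 = -4 + 0 = -4)
√(D(-115) + p) = √(-4 - 387145) = √(-387149) = 7*I*√7901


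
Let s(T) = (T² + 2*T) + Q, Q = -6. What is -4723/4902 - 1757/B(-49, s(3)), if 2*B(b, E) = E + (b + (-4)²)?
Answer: 475341/3268 ≈ 145.45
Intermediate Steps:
s(T) = -6 + T² + 2*T (s(T) = (T² + 2*T) - 6 = -6 + T² + 2*T)
B(b, E) = 8 + E/2 + b/2 (B(b, E) = (E + (b + (-4)²))/2 = (E + (b + 16))/2 = (E + (16 + b))/2 = (16 + E + b)/2 = 8 + E/2 + b/2)
-4723/4902 - 1757/B(-49, s(3)) = -4723/4902 - 1757/(8 + (-6 + 3² + 2*3)/2 + (½)*(-49)) = -4723*1/4902 - 1757/(8 + (-6 + 9 + 6)/2 - 49/2) = -4723/4902 - 1757/(8 + (½)*9 - 49/2) = -4723/4902 - 1757/(8 + 9/2 - 49/2) = -4723/4902 - 1757/(-12) = -4723/4902 - 1757*(-1/12) = -4723/4902 + 1757/12 = 475341/3268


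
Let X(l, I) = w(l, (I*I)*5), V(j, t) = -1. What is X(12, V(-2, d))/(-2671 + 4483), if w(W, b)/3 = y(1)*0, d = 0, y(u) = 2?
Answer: 0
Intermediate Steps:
w(W, b) = 0 (w(W, b) = 3*(2*0) = 3*0 = 0)
X(l, I) = 0
X(12, V(-2, d))/(-2671 + 4483) = 0/(-2671 + 4483) = 0/1812 = 0*(1/1812) = 0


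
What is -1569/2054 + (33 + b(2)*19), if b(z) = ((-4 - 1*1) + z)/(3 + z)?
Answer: 213987/10270 ≈ 20.836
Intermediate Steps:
b(z) = (-5 + z)/(3 + z) (b(z) = ((-4 - 1) + z)/(3 + z) = (-5 + z)/(3 + z))
-1569/2054 + (33 + b(2)*19) = -1569/2054 + (33 + ((-5 + 2)/(3 + 2))*19) = -1569*1/2054 + (33 + (-3/5)*19) = -1569/2054 + (33 + ((⅕)*(-3))*19) = -1569/2054 + (33 - ⅗*19) = -1569/2054 + (33 - 57/5) = -1569/2054 + 108/5 = 213987/10270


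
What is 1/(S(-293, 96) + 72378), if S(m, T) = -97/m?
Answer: 293/21206851 ≈ 1.3816e-5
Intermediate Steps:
1/(S(-293, 96) + 72378) = 1/(-97/(-293) + 72378) = 1/(-97*(-1/293) + 72378) = 1/(97/293 + 72378) = 1/(21206851/293) = 293/21206851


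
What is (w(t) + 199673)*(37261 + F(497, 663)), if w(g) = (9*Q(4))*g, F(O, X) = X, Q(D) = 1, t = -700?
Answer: 7333477652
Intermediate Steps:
w(g) = 9*g (w(g) = (9*1)*g = 9*g)
(w(t) + 199673)*(37261 + F(497, 663)) = (9*(-700) + 199673)*(37261 + 663) = (-6300 + 199673)*37924 = 193373*37924 = 7333477652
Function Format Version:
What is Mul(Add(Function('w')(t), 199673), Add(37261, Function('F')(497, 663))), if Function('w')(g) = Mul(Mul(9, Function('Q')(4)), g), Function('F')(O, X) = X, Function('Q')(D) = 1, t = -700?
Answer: 7333477652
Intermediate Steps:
Function('w')(g) = Mul(9, g) (Function('w')(g) = Mul(Mul(9, 1), g) = Mul(9, g))
Mul(Add(Function('w')(t), 199673), Add(37261, Function('F')(497, 663))) = Mul(Add(Mul(9, -700), 199673), Add(37261, 663)) = Mul(Add(-6300, 199673), 37924) = Mul(193373, 37924) = 7333477652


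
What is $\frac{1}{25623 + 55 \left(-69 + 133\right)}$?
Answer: $\frac{1}{29143} \approx 3.4314 \cdot 10^{-5}$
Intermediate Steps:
$\frac{1}{25623 + 55 \left(-69 + 133\right)} = \frac{1}{25623 + 55 \cdot 64} = \frac{1}{25623 + 3520} = \frac{1}{29143}$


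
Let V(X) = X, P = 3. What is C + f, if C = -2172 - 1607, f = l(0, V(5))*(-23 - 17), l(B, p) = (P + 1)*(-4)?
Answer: -3139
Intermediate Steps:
l(B, p) = -16 (l(B, p) = (3 + 1)*(-4) = 4*(-4) = -16)
f = 640 (f = -16*(-23 - 17) = -16*(-40) = 640)
C = -3779
C + f = -3779 + 640 = -3139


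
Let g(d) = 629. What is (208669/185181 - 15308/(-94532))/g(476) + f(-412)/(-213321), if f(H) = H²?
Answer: -51784302318940956/65246471001305873 ≈ -0.79367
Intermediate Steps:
(208669/185181 - 15308/(-94532))/g(476) + f(-412)/(-213321) = (208669/185181 - 15308/(-94532))/629 + (-412)²/(-213321) = (208669*(1/185181) - 15308*(-1/94532))*(1/629) + 169744*(-1/213321) = (208669/185181 + 3827/23633)*(1/629) - 169744/213321 = (5640162164/4376382573)*(1/629) - 169744/213321 = 5640162164/2752744638417 - 169744/213321 = -51784302318940956/65246471001305873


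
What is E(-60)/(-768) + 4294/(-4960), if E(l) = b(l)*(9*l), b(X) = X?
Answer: -26693/620 ≈ -43.053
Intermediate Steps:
E(l) = 9*l² (E(l) = l*(9*l) = 9*l²)
E(-60)/(-768) + 4294/(-4960) = (9*(-60)²)/(-768) + 4294/(-4960) = (9*3600)*(-1/768) + 4294*(-1/4960) = 32400*(-1/768) - 2147/2480 = -675/16 - 2147/2480 = -26693/620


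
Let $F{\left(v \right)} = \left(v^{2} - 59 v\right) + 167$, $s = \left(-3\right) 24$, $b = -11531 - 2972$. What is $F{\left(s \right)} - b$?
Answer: $24102$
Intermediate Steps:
$b = -14503$ ($b = -11531 - 2972 = -14503$)
$s = -72$
$F{\left(v \right)} = 167 + v^{2} - 59 v$
$F{\left(s \right)} - b = \left(167 + \left(-72\right)^{2} - -4248\right) - -14503 = \left(167 + 5184 + 4248\right) + 14503 = 9599 + 14503 = 24102$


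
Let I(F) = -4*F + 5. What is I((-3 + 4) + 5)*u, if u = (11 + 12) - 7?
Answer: -304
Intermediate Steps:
I(F) = 5 - 4*F
u = 16 (u = 23 - 7 = 16)
I((-3 + 4) + 5)*u = (5 - 4*((-3 + 4) + 5))*16 = (5 - 4*(1 + 5))*16 = (5 - 4*6)*16 = (5 - 24)*16 = -19*16 = -304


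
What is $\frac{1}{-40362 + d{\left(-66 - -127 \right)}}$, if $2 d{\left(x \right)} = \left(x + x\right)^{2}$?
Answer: $- \frac{1}{32920} \approx -3.0377 \cdot 10^{-5}$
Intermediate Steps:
$d{\left(x \right)} = 2 x^{2}$ ($d{\left(x \right)} = \frac{\left(x + x\right)^{2}}{2} = \frac{\left(2 x\right)^{2}}{2} = \frac{4 x^{2}}{2} = 2 x^{2}$)
$\frac{1}{-40362 + d{\left(-66 - -127 \right)}} = \frac{1}{-40362 + 2 \left(-66 - -127\right)^{2}} = \frac{1}{-40362 + 2 \left(-66 + 127\right)^{2}} = \frac{1}{-40362 + 2 \cdot 61^{2}} = \frac{1}{-40362 + 2 \cdot 3721} = \frac{1}{-40362 + 7442} = \frac{1}{-32920} = - \frac{1}{32920}$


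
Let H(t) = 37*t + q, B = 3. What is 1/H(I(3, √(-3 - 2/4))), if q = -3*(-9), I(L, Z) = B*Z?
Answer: 6/9745 - 37*I*√14/29235 ≈ 0.0006157 - 0.0047355*I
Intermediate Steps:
I(L, Z) = 3*Z
q = 27
H(t) = 27 + 37*t (H(t) = 37*t + 27 = 27 + 37*t)
1/H(I(3, √(-3 - 2/4))) = 1/(27 + 37*(3*√(-3 - 2/4))) = 1/(27 + 37*(3*√(-3 - 2*¼))) = 1/(27 + 37*(3*√(-3 - ½))) = 1/(27 + 37*(3*√(-7/2))) = 1/(27 + 37*(3*(I*√14/2))) = 1/(27 + 37*(3*I*√14/2)) = 1/(27 + 111*I*√14/2)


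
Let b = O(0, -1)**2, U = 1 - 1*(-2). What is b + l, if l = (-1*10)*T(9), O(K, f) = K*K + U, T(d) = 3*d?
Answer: -261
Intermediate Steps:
U = 3 (U = 1 + 2 = 3)
O(K, f) = 3 + K**2 (O(K, f) = K*K + 3 = K**2 + 3 = 3 + K**2)
l = -270 (l = (-1*10)*(3*9) = -10*27 = -270)
b = 9 (b = (3 + 0**2)**2 = (3 + 0)**2 = 3**2 = 9)
b + l = 9 - 270 = -261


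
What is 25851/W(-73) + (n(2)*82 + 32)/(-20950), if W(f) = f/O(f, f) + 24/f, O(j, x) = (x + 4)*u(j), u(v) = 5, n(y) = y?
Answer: -6819826920823/30911725 ≈ -2.2062e+5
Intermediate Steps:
O(j, x) = 20 + 5*x (O(j, x) = (x + 4)*5 = (4 + x)*5 = 20 + 5*x)
W(f) = 24/f + f/(20 + 5*f) (W(f) = f/(20 + 5*f) + 24/f = 24/f + f/(20 + 5*f))
25851/W(-73) + (n(2)*82 + 32)/(-20950) = 25851/(((⅕)*(480 + (-73)² + 120*(-73))/(-73*(4 - 73)))) + (2*82 + 32)/(-20950) = 25851/(((⅕)*(-1/73)*(480 + 5329 - 8760)/(-69))) + (164 + 32)*(-1/20950) = 25851/(((⅕)*(-1/73)*(-1/69)*(-2951))) + 196*(-1/20950) = 25851/(-2951/25185) - 98/10475 = 25851*(-25185/2951) - 98/10475 = -651057435/2951 - 98/10475 = -6819826920823/30911725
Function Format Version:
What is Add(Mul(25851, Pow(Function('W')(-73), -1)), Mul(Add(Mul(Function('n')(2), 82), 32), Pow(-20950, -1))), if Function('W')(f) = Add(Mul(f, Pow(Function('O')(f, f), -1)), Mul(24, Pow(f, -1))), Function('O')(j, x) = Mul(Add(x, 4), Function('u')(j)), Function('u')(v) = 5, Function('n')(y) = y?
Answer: Rational(-6819826920823, 30911725) ≈ -2.2062e+5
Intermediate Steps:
Function('O')(j, x) = Add(20, Mul(5, x)) (Function('O')(j, x) = Mul(Add(x, 4), 5) = Mul(Add(4, x), 5) = Add(20, Mul(5, x)))
Function('W')(f) = Add(Mul(24, Pow(f, -1)), Mul(f, Pow(Add(20, Mul(5, f)), -1))) (Function('W')(f) = Add(Mul(f, Pow(Add(20, Mul(5, f)), -1)), Mul(24, Pow(f, -1))) = Add(Mul(24, Pow(f, -1)), Mul(f, Pow(Add(20, Mul(5, f)), -1))))
Add(Mul(25851, Pow(Function('W')(-73), -1)), Mul(Add(Mul(Function('n')(2), 82), 32), Pow(-20950, -1))) = Add(Mul(25851, Pow(Mul(Rational(1, 5), Pow(-73, -1), Pow(Add(4, -73), -1), Add(480, Pow(-73, 2), Mul(120, -73))), -1)), Mul(Add(Mul(2, 82), 32), Pow(-20950, -1))) = Add(Mul(25851, Pow(Mul(Rational(1, 5), Rational(-1, 73), Pow(-69, -1), Add(480, 5329, -8760)), -1)), Mul(Add(164, 32), Rational(-1, 20950))) = Add(Mul(25851, Pow(Mul(Rational(1, 5), Rational(-1, 73), Rational(-1, 69), -2951), -1)), Mul(196, Rational(-1, 20950))) = Add(Mul(25851, Pow(Rational(-2951, 25185), -1)), Rational(-98, 10475)) = Add(Mul(25851, Rational(-25185, 2951)), Rational(-98, 10475)) = Add(Rational(-651057435, 2951), Rational(-98, 10475)) = Rational(-6819826920823, 30911725)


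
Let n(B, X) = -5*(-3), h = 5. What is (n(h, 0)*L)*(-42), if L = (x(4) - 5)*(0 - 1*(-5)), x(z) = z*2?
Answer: -9450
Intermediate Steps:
x(z) = 2*z
L = 15 (L = (2*4 - 5)*(0 - 1*(-5)) = (8 - 5)*(0 + 5) = 3*5 = 15)
n(B, X) = 15
(n(h, 0)*L)*(-42) = (15*15)*(-42) = 225*(-42) = -9450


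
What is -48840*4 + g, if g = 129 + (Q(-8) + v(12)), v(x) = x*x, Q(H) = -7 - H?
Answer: -195086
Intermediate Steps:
v(x) = x²
g = 274 (g = 129 + ((-7 - 1*(-8)) + 12²) = 129 + ((-7 + 8) + 144) = 129 + (1 + 144) = 129 + 145 = 274)
-48840*4 + g = -48840*4 + 274 = -440*444 + 274 = -195360 + 274 = -195086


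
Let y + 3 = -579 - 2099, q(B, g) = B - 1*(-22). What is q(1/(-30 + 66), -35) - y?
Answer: 97309/36 ≈ 2703.0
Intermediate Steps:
q(B, g) = 22 + B (q(B, g) = B + 22 = 22 + B)
y = -2681 (y = -3 + (-579 - 2099) = -3 - 2678 = -2681)
q(1/(-30 + 66), -35) - y = (22 + 1/(-30 + 66)) - 1*(-2681) = (22 + 1/36) + 2681 = 793/36 + 2681 = 97309/36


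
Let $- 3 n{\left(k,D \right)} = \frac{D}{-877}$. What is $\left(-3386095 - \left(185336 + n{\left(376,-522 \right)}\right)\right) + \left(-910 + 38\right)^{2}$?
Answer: $- \frac{2465288045}{877} \approx -2.811 \cdot 10^{6}$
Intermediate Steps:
$n{\left(k,D \right)} = \frac{D}{2631}$ ($n{\left(k,D \right)} = - \frac{D \frac{1}{-877}}{3} = - \frac{D \left(- \frac{1}{877}\right)}{3} = - \frac{\left(- \frac{1}{877}\right) D}{3} = \frac{D}{2631}$)
$\left(-3386095 - \left(185336 + n{\left(376,-522 \right)}\right)\right) + \left(-910 + 38\right)^{2} = \left(-3386095 - \left(185336 + \frac{1}{2631} \left(-522\right)\right)\right) + \left(-910 + 38\right)^{2} = \left(-3386095 - \frac{162539498}{877}\right) + \left(-872\right)^{2} = \left(-3386095 + \left(-185336 + \frac{174}{877}\right)\right) + 760384 = \left(-3386095 - \frac{162539498}{877}\right) + 760384 = - \frac{3132144813}{877} + 760384 = - \frac{2465288045}{877}$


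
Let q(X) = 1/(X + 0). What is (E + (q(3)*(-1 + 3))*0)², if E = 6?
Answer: 36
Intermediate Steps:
q(X) = 1/X
(E + (q(3)*(-1 + 3))*0)² = (6 + ((-1 + 3)/3)*0)² = (6 + ((⅓)*2)*0)² = (6 + (⅔)*0)² = (6 + 0)² = 6² = 36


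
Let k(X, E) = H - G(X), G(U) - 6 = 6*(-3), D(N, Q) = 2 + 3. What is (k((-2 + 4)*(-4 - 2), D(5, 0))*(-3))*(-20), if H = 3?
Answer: 900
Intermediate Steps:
D(N, Q) = 5
G(U) = -12 (G(U) = 6 + 6*(-3) = 6 - 18 = -12)
k(X, E) = 15 (k(X, E) = 3 - 1*(-12) = 3 + 12 = 15)
(k((-2 + 4)*(-4 - 2), D(5, 0))*(-3))*(-20) = (15*(-3))*(-20) = -45*(-20) = 900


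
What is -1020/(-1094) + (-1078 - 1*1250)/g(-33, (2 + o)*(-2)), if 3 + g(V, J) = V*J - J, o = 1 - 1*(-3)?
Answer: -355622/73845 ≈ -4.8158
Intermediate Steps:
o = 4 (o = 1 + 3 = 4)
g(V, J) = -3 - J + J*V (g(V, J) = -3 + (V*J - J) = -3 + (J*V - J) = -3 + (-J + J*V) = -3 - J + J*V)
-1020/(-1094) + (-1078 - 1*1250)/g(-33, (2 + o)*(-2)) = -1020/(-1094) + (-1078 - 1*1250)/(-3 - (2 + 4)*(-2) + ((2 + 4)*(-2))*(-33)) = -1020*(-1/1094) + (-1078 - 1250)/(-3 - 6*(-2) + (6*(-2))*(-33)) = 510/547 - 2328/(-3 - 1*(-12) - 12*(-33)) = 510/547 - 2328/(-3 + 12 + 396) = 510/547 - 2328/405 = 510/547 - 2328*1/405 = 510/547 - 776/135 = -355622/73845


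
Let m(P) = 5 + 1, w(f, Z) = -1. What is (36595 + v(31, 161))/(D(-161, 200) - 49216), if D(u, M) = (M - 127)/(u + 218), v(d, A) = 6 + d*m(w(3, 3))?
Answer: -2096859/2805239 ≈ -0.74748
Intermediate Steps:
m(P) = 6
v(d, A) = 6 + 6*d (v(d, A) = 6 + d*6 = 6 + 6*d)
D(u, M) = (-127 + M)/(218 + u)
(36595 + v(31, 161))/(D(-161, 200) - 49216) = (36595 + (6 + 6*31))/((-127 + 200)/(218 - 161) - 49216) = (36595 + (6 + 186))/(73/57 - 49216) = (36595 + 192)/((1/57)*73 - 49216) = 36787/(73/57 - 49216) = 36787/(-2805239/57) = 36787*(-57/2805239) = -2096859/2805239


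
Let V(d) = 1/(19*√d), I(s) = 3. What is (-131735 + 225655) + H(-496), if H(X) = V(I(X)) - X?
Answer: 94416 + √3/57 ≈ 94416.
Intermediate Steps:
V(d) = 1/(19*√d)
H(X) = -X + √3/57 (H(X) = 1/(19*√3) - X = (√3/3)/19 - X = √3/57 - X = -X + √3/57)
(-131735 + 225655) + H(-496) = (-131735 + 225655) + (-1*(-496) + √3/57) = 93920 + (496 + √3/57) = 94416 + √3/57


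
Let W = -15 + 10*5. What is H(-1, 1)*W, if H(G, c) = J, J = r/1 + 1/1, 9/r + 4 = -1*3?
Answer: -10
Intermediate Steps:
W = 35 (W = -15 + 50 = 35)
r = -9/7 (r = 9/(-4 - 1*3) = 9/(-4 - 3) = 9/(-7) = 9*(-⅐) = -9/7 ≈ -1.2857)
J = -2/7 (J = -9/7/1 + 1/1 = -9/7*1 + 1*1 = -9/7 + 1 = -2/7 ≈ -0.28571)
H(G, c) = -2/7
H(-1, 1)*W = -2/7*35 = -10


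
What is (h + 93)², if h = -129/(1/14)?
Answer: 2934369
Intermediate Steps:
h = -1806 (h = -129/1/14 = -129*14 = -1806)
(h + 93)² = (-1806 + 93)² = (-1713)² = 2934369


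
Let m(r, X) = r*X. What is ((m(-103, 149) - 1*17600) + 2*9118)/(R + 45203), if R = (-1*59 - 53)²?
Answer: -14711/57747 ≈ -0.25475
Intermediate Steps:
R = 12544 (R = (-59 - 53)² = (-112)² = 12544)
m(r, X) = X*r
((m(-103, 149) - 1*17600) + 2*9118)/(R + 45203) = ((149*(-103) - 1*17600) + 2*9118)/(12544 + 45203) = ((-15347 - 17600) + 18236)/57747 = (-32947 + 18236)*(1/57747) = -14711*1/57747 = -14711/57747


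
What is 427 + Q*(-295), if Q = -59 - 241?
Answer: 88927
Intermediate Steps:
Q = -300
427 + Q*(-295) = 427 - 300*(-295) = 427 + 88500 = 88927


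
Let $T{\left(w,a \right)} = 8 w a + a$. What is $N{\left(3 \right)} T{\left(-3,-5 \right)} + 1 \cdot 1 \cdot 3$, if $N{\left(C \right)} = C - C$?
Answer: $3$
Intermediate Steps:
$N{\left(C \right)} = 0$
$T{\left(w,a \right)} = a + 8 a w$ ($T{\left(w,a \right)} = 8 a w + a = a + 8 a w$)
$N{\left(3 \right)} T{\left(-3,-5 \right)} + 1 \cdot 1 \cdot 3 = 0 \left(- 5 \left(1 + 8 \left(-3\right)\right)\right) + 1 \cdot 1 \cdot 3 = 0 \left(- 5 \left(1 - 24\right)\right) + 1 \cdot 3 = 0 \left(\left(-5\right) \left(-23\right)\right) + 3 = 0 \cdot 115 + 3 = 0 + 3 = 3$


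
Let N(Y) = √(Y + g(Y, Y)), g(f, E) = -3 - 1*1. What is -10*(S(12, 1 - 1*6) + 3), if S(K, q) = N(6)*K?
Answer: -30 - 120*√2 ≈ -199.71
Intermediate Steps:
g(f, E) = -4 (g(f, E) = -3 - 1 = -4)
N(Y) = √(-4 + Y) (N(Y) = √(Y - 4) = √(-4 + Y))
S(K, q) = K*√2 (S(K, q) = √(-4 + 6)*K = √2*K = K*√2)
-10*(S(12, 1 - 1*6) + 3) = -10*(12*√2 + 3) = -10*(3 + 12*√2) = -30 - 120*√2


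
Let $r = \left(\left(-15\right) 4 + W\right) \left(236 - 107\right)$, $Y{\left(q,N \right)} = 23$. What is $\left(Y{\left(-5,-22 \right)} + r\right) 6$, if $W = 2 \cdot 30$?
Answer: $138$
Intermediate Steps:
$W = 60$
$r = 0$ ($r = \left(\left(-15\right) 4 + 60\right) \left(236 - 107\right) = \left(-60 + 60\right) 129 = 0 \cdot 129 = 0$)
$\left(Y{\left(-5,-22 \right)} + r\right) 6 = \left(23 + 0\right) 6 = 23 \cdot 6 = 138$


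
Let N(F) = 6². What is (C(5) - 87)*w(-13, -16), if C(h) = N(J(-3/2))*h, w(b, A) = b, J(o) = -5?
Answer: -1209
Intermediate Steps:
N(F) = 36
C(h) = 36*h
(C(5) - 87)*w(-13, -16) = (36*5 - 87)*(-13) = (180 - 87)*(-13) = 93*(-13) = -1209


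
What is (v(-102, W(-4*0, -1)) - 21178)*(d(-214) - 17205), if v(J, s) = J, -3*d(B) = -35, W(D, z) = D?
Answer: 1097622400/3 ≈ 3.6587e+8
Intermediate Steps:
d(B) = 35/3 (d(B) = -⅓*(-35) = 35/3)
(v(-102, W(-4*0, -1)) - 21178)*(d(-214) - 17205) = (-102 - 21178)*(35/3 - 17205) = -21280*(-51580/3) = 1097622400/3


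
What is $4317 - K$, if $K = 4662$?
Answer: $-345$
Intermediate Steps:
$4317 - K = 4317 - 4662 = -345$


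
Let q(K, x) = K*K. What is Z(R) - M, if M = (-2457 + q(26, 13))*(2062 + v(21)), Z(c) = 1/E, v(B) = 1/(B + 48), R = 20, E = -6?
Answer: 506797775/138 ≈ 3.6724e+6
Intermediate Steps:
q(K, x) = K**2
v(B) = 1/(48 + B)
Z(c) = -1/6 (Z(c) = 1/(-6) = -1/6)
M = -253398899/69 (M = (-2457 + 26**2)*(2062 + 1/(48 + 21)) = (-2457 + 676)*(2062 + 1/69) = -1781*(2062 + 1/69) = -1781*142279/69 = -253398899/69 ≈ -3.6724e+6)
Z(R) - M = -1/6 - 1*(-253398899/69) = -1/6 + 253398899/69 = 506797775/138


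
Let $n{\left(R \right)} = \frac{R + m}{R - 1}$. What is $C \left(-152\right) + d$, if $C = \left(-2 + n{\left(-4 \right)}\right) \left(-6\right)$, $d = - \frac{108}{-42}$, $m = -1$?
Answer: $- \frac{6366}{7} \approx -909.43$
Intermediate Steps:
$d = \frac{18}{7}$ ($d = \left(-108\right) \left(- \frac{1}{42}\right) = \frac{18}{7} \approx 2.5714$)
$n{\left(R \right)} = 1$ ($n{\left(R \right)} = \frac{R - 1}{R - 1} = \frac{-1 + R}{-1 + R} = 1$)
$C = 6$ ($C = \left(-2 + 1\right) \left(-6\right) = \left(-1\right) \left(-6\right) = 6$)
$C \left(-152\right) + d = 6 \left(-152\right) + \frac{18}{7} = -912 + \frac{18}{7} = - \frac{6366}{7}$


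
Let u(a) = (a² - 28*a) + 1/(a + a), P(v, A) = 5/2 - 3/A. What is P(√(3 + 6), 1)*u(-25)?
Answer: -66249/100 ≈ -662.49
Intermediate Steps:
P(v, A) = 5/2 - 3/A (P(v, A) = 5*(½) - 3/A = 5/2 - 3/A)
u(a) = a² + 1/(2*a) - 28*a (u(a) = (a² - 28*a) + 1/(2*a) = a² + 1/(2*a) - 28*a)
P(√(3 + 6), 1)*u(-25) = (5/2 - 3/1)*((-25)² + (½)/(-25) - 28*(-25)) = (5/2 - 3*1)*(625 + (½)*(-1/25) + 700) = (5/2 - 3)*(625 - 1/50 + 700) = -½*66249/50 = -66249/100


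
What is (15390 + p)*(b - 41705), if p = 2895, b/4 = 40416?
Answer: 2193450315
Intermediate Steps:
b = 161664 (b = 4*40416 = 161664)
(15390 + p)*(b - 41705) = (15390 + 2895)*(161664 - 41705) = 18285*119959 = 2193450315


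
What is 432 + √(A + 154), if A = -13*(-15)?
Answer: 432 + √349 ≈ 450.68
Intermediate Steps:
A = 195
432 + √(A + 154) = 432 + √(195 + 154) = 432 + √349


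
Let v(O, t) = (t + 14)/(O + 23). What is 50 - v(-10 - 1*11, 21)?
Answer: 65/2 ≈ 32.500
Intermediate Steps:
v(O, t) = (14 + t)/(23 + O)
50 - v(-10 - 1*11, 21) = 50 - (14 + 21)/(23 + (-10 - 1*11)) = 50 - 35/(23 + (-10 - 11)) = 50 - 35/(23 - 21) = 50 - 35/2 = 65/2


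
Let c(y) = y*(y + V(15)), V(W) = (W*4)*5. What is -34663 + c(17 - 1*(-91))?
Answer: 9401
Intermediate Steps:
V(W) = 20*W (V(W) = (4*W)*5 = 20*W)
c(y) = y*(300 + y) (c(y) = y*(y + 20*15) = y*(y + 300) = y*(300 + y))
-34663 + c(17 - 1*(-91)) = -34663 + (17 - 1*(-91))*(300 + (17 - 1*(-91))) = -34663 + (17 + 91)*(300 + (17 + 91)) = -34663 + 108*(300 + 108) = -34663 + 108*408 = -34663 + 44064 = 9401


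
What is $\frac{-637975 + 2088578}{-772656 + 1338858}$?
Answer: $\frac{207229}{80886} \approx 2.562$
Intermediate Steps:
$\frac{-637975 + 2088578}{-772656 + 1338858} = \frac{1450603}{566202} = 1450603 \cdot \frac{1}{566202} = \frac{207229}{80886}$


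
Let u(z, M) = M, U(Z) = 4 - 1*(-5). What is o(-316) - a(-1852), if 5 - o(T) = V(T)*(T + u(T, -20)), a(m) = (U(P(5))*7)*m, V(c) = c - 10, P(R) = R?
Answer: 7145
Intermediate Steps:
U(Z) = 9 (U(Z) = 4 + 5 = 9)
V(c) = -10 + c
a(m) = 63*m (a(m) = (9*7)*m = 63*m)
o(T) = 5 - (-20 + T)*(-10 + T) (o(T) = 5 - (-10 + T)*(T - 20) = 5 - (-10 + T)*(-20 + T) = 5 - (-20 + T)*(-10 + T))
o(-316) - a(-1852) = (-195 - 1*(-316)² + 30*(-316)) - 63*(-1852) = (-195 - 1*99856 - 9480) - 1*(-116676) = (-195 - 99856 - 9480) + 116676 = -109531 + 116676 = 7145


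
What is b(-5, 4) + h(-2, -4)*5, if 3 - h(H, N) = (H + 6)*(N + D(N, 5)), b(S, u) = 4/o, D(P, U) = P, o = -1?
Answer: 171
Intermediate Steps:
b(S, u) = -4 (b(S, u) = 4/(-1) = 4*(-1) = -4)
h(H, N) = 3 - 2*N*(6 + H) (h(H, N) = 3 - (H + 6)*(N + N) = 3 - (6 + H)*2*N = 3 - 2*N*(6 + H))
b(-5, 4) + h(-2, -4)*5 = -4 + (3 - 12*(-4) - 2*(-2)*(-4))*5 = -4 + (3 + 48 - 16)*5 = -4 + 35*5 = -4 + 175 = 171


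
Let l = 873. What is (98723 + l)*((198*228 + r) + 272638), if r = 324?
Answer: 31682085176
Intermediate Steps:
(98723 + l)*((198*228 + r) + 272638) = (98723 + 873)*((198*228 + 324) + 272638) = 99596*((45144 + 324) + 272638) = 99596*(45468 + 272638) = 99596*318106 = 31682085176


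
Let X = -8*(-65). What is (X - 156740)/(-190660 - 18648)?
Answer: 39055/52327 ≈ 0.74636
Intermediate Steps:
X = 520
(X - 156740)/(-190660 - 18648) = (520 - 156740)/(-190660 - 18648) = -156220/(-209308) = -156220*(-1/209308) = 39055/52327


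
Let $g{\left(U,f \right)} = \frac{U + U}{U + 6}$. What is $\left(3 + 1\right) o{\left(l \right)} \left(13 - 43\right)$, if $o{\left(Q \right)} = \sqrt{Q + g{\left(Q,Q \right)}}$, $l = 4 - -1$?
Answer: $- \frac{120 \sqrt{715}}{11} \approx -291.7$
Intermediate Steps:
$l = 5$ ($l = 4 + 1 = 5$)
$g{\left(U,f \right)} = \frac{2 U}{6 + U}$
$o{\left(Q \right)} = \sqrt{Q + \frac{2 Q}{6 + Q}}$
$\left(3 + 1\right) o{\left(l \right)} \left(13 - 43\right) = \left(3 + 1\right) \sqrt{\frac{5 \left(8 + 5\right)}{6 + 5}} \left(13 - 43\right) = 4 \sqrt{5 \cdot \frac{1}{11} \cdot 13} \left(-30\right) = 4 \sqrt{\frac{65}{11}} \left(-30\right) = 4 \frac{\sqrt{715}}{11} \left(-30\right) = \frac{4 \sqrt{715}}{11} \left(-30\right) = - \frac{120 \sqrt{715}}{11}$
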